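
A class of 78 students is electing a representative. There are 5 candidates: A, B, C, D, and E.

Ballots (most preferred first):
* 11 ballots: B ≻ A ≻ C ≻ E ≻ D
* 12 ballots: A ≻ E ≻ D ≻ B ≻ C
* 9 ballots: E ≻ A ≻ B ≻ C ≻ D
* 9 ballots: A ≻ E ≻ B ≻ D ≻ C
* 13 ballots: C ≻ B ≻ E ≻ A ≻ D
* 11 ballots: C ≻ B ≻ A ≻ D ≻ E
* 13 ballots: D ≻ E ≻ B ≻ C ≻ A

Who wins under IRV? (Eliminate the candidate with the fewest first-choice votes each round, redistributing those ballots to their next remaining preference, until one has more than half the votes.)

Round 1: A 21, B 11, C 24, D 13, E 9. E eliminated.
Round 2: A 30, B 11, C 24, D 13. B eliminated.
Round 3: A 41, C 24, D 13. A has a majority (≥40).

A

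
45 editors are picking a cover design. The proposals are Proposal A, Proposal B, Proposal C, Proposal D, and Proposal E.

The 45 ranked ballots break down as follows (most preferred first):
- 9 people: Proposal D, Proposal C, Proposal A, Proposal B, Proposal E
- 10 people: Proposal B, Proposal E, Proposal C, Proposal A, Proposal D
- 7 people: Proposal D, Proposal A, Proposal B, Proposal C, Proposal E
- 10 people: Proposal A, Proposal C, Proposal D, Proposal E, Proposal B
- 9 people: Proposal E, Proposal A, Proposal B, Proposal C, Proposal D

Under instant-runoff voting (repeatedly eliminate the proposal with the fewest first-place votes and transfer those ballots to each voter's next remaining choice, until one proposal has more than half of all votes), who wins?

Round 1: Proposal A 10, Proposal B 10, Proposal C 0, Proposal D 16, Proposal E 9. Proposal C eliminated.
Round 2: Proposal A 10, Proposal B 10, Proposal D 16, Proposal E 9. Proposal E eliminated.
Round 3: Proposal A 19, Proposal B 10, Proposal D 16. Proposal B eliminated.
Round 4: Proposal A 29, Proposal D 16. Proposal A has a majority (≥23).

Proposal A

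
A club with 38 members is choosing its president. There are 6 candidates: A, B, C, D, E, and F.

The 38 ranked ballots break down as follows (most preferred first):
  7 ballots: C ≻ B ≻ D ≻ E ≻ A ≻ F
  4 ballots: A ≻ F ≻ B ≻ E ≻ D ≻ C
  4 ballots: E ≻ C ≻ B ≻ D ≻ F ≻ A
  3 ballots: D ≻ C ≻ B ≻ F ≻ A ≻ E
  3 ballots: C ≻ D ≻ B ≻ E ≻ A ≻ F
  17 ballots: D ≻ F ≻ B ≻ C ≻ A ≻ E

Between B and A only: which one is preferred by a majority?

B

B is ranked above A on 34 ballots; A above B on 4.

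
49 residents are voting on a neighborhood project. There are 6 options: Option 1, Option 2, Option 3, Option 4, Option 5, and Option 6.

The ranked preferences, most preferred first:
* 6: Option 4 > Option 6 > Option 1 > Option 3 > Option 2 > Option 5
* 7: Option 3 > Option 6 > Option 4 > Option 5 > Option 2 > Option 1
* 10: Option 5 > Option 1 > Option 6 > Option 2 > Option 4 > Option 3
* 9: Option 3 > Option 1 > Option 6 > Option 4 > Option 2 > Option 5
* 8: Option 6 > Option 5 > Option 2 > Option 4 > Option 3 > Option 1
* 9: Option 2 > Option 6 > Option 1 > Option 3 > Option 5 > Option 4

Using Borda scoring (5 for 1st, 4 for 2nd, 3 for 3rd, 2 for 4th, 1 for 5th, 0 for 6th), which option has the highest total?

Option 6

Option 1: 6×3 + 7×0 + 10×4 + 9×4 + 8×0 + 9×3 = 121
Option 2: 6×1 + 7×1 + 10×2 + 9×1 + 8×3 + 9×5 = 111
Option 3: 6×2 + 7×5 + 10×0 + 9×5 + 8×1 + 9×2 = 118
Option 4: 6×5 + 7×3 + 10×1 + 9×2 + 8×2 + 9×0 = 95
Option 5: 6×0 + 7×2 + 10×5 + 9×0 + 8×4 + 9×1 = 105
Option 6: 6×4 + 7×4 + 10×3 + 9×3 + 8×5 + 9×4 = 185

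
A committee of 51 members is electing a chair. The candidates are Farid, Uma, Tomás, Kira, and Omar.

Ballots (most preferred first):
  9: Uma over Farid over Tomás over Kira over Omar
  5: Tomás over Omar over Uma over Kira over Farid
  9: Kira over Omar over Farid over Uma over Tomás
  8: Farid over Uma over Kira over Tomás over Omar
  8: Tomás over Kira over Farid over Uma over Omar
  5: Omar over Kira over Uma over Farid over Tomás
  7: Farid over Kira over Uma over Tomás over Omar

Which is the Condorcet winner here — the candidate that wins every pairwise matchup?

Kira

Kira vs Farid: 27–24
Kira vs Uma: 29–22
Kira vs Tomás: 29–22
Kira vs Omar: 41–10
Kira beats every other candidate.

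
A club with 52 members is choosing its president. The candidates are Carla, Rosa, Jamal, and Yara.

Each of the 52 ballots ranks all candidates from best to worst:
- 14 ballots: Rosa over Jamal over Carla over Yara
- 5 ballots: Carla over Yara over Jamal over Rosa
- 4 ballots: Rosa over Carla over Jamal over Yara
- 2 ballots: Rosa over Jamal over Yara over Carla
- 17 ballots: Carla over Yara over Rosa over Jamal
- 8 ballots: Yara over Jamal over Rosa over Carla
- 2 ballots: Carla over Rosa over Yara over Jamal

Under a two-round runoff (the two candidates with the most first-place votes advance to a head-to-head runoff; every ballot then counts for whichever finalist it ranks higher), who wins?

Round 1 first-place votes: Carla 24, Rosa 20, Jamal 0, Yara 8. Carla and Rosa advance.
Runoff: Carla is ranked above Rosa on 24 ballots, Rosa above Carla on 28.

Rosa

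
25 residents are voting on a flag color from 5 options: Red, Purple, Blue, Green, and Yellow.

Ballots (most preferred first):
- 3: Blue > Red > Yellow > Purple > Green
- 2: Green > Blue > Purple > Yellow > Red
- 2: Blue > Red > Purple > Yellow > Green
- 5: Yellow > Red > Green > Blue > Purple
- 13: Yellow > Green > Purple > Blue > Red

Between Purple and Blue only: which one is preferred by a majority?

Purple

Purple is ranked above Blue on 13 ballots; Blue above Purple on 12.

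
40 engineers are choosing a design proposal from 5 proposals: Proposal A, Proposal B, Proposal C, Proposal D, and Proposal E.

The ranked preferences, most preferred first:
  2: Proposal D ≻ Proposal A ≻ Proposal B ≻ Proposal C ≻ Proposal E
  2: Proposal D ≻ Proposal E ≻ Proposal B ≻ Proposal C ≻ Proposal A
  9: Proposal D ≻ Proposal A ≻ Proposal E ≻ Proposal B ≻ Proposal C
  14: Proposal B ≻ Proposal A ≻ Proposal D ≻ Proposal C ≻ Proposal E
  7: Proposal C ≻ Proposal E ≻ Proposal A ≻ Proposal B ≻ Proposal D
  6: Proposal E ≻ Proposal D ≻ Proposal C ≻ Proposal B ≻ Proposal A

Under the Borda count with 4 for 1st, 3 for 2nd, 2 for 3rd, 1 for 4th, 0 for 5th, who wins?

Proposal A: 2×3 + 2×0 + 9×3 + 14×3 + 7×2 + 6×0 = 89
Proposal B: 2×2 + 2×2 + 9×1 + 14×4 + 7×1 + 6×1 = 86
Proposal C: 2×1 + 2×1 + 9×0 + 14×1 + 7×4 + 6×2 = 58
Proposal D: 2×4 + 2×4 + 9×4 + 14×2 + 7×0 + 6×3 = 98
Proposal E: 2×0 + 2×3 + 9×2 + 14×0 + 7×3 + 6×4 = 69

Proposal D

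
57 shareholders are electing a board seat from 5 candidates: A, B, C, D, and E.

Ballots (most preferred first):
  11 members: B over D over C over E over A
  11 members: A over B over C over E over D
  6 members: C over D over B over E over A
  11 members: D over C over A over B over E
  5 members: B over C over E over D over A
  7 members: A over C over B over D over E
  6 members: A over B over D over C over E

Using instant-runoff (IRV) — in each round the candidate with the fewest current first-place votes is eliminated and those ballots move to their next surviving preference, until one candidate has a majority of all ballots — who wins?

D

Round 1: A 24, B 16, C 6, D 11, E 0. E eliminated.
Round 2: A 24, B 16, C 6, D 11. C eliminated.
Round 3: A 24, B 16, D 17. B eliminated.
Round 4: A 24, D 33. D has a majority (≥29).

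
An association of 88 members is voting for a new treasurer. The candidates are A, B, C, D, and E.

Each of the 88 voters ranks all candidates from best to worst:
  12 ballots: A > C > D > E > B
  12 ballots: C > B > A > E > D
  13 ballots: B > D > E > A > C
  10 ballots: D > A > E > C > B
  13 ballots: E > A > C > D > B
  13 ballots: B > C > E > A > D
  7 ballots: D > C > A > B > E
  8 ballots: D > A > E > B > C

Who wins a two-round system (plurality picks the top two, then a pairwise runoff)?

Round 1 first-place votes: A 12, B 26, C 12, D 25, E 13. B and D advance.
Runoff: B is ranked above D on 38 ballots, D above B on 50.

D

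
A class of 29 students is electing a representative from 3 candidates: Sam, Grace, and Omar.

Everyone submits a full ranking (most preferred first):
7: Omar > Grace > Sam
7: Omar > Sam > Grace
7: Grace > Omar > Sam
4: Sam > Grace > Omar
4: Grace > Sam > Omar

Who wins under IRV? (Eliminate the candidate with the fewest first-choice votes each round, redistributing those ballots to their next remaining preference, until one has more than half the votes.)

Round 1: Sam 4, Grace 11, Omar 14. Sam eliminated.
Round 2: Grace 15, Omar 14. Grace has a majority (≥15).

Grace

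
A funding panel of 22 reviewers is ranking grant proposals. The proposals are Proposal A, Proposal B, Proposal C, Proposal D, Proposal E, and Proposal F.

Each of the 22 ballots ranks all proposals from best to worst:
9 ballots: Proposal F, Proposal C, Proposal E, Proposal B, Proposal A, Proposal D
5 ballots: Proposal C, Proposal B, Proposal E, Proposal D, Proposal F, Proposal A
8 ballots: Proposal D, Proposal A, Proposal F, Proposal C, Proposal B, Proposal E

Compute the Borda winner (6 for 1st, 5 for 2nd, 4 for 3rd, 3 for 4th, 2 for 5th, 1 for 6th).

Proposal A: 9×2 + 5×1 + 8×5 = 63
Proposal B: 9×3 + 5×5 + 8×2 = 68
Proposal C: 9×5 + 5×6 + 8×3 = 99
Proposal D: 9×1 + 5×3 + 8×6 = 72
Proposal E: 9×4 + 5×4 + 8×1 = 64
Proposal F: 9×6 + 5×2 + 8×4 = 96

Proposal C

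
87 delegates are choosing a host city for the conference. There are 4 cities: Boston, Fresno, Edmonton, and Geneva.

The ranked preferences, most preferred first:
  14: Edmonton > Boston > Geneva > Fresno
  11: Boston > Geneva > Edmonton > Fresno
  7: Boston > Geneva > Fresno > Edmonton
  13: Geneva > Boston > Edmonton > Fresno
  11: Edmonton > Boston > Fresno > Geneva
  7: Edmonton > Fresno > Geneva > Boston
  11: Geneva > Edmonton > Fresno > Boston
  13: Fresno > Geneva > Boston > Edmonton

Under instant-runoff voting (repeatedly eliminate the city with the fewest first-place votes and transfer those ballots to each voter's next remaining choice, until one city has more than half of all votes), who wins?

Round 1: Boston 18, Fresno 13, Edmonton 32, Geneva 24. Fresno eliminated.
Round 2: Boston 18, Edmonton 32, Geneva 37. Boston eliminated.
Round 3: Edmonton 32, Geneva 55. Geneva has a majority (≥44).

Geneva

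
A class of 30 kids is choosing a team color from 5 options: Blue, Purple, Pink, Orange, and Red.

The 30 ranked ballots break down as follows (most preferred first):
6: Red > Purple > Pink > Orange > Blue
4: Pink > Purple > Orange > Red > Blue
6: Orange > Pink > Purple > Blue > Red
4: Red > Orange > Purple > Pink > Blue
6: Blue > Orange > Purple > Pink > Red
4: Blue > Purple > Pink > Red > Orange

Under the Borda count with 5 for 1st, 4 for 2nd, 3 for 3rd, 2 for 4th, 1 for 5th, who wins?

Purple

Blue: 6×1 + 4×1 + 6×2 + 4×1 + 6×5 + 4×5 = 76
Purple: 6×4 + 4×4 + 6×3 + 4×3 + 6×3 + 4×4 = 104
Pink: 6×3 + 4×5 + 6×4 + 4×2 + 6×2 + 4×3 = 94
Orange: 6×2 + 4×3 + 6×5 + 4×4 + 6×4 + 4×1 = 98
Red: 6×5 + 4×2 + 6×1 + 4×5 + 6×1 + 4×2 = 78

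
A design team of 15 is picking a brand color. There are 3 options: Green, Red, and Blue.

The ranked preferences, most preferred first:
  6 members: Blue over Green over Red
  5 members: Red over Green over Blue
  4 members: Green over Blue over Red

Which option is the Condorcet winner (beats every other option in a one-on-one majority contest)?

Green

Green vs Red: 10–5
Green vs Blue: 9–6
Green beats every other option.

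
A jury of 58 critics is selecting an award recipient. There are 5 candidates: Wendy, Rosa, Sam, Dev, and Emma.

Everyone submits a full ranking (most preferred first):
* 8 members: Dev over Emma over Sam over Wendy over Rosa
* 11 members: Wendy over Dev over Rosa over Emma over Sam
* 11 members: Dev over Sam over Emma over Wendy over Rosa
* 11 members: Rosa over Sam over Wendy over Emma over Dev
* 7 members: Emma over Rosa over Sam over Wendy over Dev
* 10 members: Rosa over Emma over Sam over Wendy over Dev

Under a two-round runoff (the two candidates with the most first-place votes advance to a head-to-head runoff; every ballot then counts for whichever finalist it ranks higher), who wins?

Round 1 first-place votes: Wendy 11, Rosa 21, Sam 0, Dev 19, Emma 7. Rosa and Dev advance.
Runoff: Rosa is ranked above Dev on 28 ballots, Dev above Rosa on 30.

Dev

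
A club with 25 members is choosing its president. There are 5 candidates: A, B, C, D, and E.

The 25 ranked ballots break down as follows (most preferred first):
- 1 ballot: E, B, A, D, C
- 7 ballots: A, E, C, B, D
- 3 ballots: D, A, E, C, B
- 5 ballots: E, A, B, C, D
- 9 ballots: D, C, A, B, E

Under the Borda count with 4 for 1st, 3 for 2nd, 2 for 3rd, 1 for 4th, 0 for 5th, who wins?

A

A: 1×2 + 7×4 + 3×3 + 5×3 + 9×2 = 72
B: 1×3 + 7×1 + 3×0 + 5×2 + 9×1 = 29
C: 1×0 + 7×2 + 3×1 + 5×1 + 9×3 = 49
D: 1×1 + 7×0 + 3×4 + 5×0 + 9×4 = 49
E: 1×4 + 7×3 + 3×2 + 5×4 + 9×0 = 51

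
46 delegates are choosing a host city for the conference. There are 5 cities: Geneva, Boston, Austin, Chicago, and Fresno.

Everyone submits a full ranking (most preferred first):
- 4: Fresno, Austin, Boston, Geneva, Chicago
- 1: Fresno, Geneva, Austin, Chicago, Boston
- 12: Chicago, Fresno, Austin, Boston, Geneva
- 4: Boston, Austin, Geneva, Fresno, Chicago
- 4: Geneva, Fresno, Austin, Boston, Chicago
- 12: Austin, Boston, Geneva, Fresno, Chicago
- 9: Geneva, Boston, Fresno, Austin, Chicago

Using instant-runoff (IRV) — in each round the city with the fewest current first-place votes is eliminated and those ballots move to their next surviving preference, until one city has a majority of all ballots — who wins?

Austin

Round 1: Geneva 13, Boston 4, Austin 12, Chicago 12, Fresno 5. Boston eliminated.
Round 2: Geneva 13, Austin 16, Chicago 12, Fresno 5. Fresno eliminated.
Round 3: Geneva 14, Austin 20, Chicago 12. Chicago eliminated.
Round 4: Geneva 14, Austin 32. Austin has a majority (≥24).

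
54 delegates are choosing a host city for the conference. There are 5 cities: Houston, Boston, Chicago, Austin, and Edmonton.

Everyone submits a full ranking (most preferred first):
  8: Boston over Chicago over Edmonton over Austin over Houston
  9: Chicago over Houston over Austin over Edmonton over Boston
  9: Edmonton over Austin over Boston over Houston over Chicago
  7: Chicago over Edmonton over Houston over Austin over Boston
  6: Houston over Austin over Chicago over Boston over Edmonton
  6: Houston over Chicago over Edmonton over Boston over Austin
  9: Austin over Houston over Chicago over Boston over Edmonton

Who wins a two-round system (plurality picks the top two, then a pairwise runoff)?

Round 1 first-place votes: Houston 12, Boston 8, Chicago 16, Austin 9, Edmonton 9. Chicago and Houston advance.
Runoff: Chicago is ranked above Houston on 24 ballots, Houston above Chicago on 30.

Houston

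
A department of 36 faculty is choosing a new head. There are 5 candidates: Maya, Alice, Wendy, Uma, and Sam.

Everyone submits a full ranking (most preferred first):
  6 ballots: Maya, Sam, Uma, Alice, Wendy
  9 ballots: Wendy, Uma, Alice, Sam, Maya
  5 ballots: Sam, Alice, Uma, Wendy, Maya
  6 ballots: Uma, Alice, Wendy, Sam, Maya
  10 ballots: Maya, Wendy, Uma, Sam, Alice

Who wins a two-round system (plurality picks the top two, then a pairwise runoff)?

Round 1 first-place votes: Maya 16, Alice 0, Wendy 9, Uma 6, Sam 5. Maya and Wendy advance.
Runoff: Maya is ranked above Wendy on 16 ballots, Wendy above Maya on 20.

Wendy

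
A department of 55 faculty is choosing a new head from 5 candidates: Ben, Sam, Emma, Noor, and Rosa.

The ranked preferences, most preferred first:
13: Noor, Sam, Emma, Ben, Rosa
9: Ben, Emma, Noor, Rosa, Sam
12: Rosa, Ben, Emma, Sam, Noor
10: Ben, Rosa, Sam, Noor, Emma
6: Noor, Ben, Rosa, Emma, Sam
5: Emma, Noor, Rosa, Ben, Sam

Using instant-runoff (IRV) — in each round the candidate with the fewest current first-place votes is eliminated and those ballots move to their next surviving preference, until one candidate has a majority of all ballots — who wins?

Round 1: Ben 19, Sam 0, Emma 5, Noor 19, Rosa 12. Sam eliminated.
Round 2: Ben 19, Emma 5, Noor 19, Rosa 12. Emma eliminated.
Round 3: Ben 19, Noor 24, Rosa 12. Rosa eliminated.
Round 4: Ben 31, Noor 24. Ben has a majority (≥28).

Ben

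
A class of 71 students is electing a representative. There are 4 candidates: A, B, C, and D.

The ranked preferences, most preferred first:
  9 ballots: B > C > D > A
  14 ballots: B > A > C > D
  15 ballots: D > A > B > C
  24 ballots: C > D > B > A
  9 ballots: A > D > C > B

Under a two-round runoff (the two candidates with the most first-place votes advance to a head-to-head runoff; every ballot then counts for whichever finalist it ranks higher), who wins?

B

Round 1 first-place votes: A 9, B 23, C 24, D 15. C and B advance.
Runoff: C is ranked above B on 33 ballots, B above C on 38.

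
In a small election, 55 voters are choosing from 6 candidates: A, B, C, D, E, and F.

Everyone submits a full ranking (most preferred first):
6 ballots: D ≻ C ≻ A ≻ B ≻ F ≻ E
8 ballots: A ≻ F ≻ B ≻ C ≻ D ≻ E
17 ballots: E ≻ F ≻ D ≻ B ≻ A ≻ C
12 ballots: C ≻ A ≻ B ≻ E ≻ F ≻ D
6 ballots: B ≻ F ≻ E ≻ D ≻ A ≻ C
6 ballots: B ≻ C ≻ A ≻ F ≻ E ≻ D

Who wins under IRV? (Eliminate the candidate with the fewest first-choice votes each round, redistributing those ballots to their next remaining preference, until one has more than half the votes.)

B

Round 1: A 8, B 12, C 12, D 6, E 17, F 0. F eliminated.
Round 2: A 8, B 12, C 12, D 6, E 17. D eliminated.
Round 3: A 8, B 12, C 18, E 17. A eliminated.
Round 4: B 20, C 18, E 17. E eliminated.
Round 5: B 37, C 18. B has a majority (≥28).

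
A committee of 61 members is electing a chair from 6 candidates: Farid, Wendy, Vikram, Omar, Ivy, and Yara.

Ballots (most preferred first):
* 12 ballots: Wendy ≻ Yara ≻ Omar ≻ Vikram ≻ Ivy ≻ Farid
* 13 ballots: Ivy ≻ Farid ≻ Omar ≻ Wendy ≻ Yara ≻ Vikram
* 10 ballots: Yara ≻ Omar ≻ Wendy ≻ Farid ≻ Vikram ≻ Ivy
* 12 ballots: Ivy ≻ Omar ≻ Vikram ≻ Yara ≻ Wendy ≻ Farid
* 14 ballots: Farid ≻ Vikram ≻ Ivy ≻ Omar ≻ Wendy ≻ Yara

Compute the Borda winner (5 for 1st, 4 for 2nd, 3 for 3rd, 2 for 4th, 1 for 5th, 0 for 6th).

Farid: 12×0 + 13×4 + 10×2 + 12×0 + 14×5 = 142
Wendy: 12×5 + 13×2 + 10×3 + 12×1 + 14×1 = 142
Vikram: 12×2 + 13×0 + 10×1 + 12×3 + 14×4 = 126
Omar: 12×3 + 13×3 + 10×4 + 12×4 + 14×2 = 191
Ivy: 12×1 + 13×5 + 10×0 + 12×5 + 14×3 = 179
Yara: 12×4 + 13×1 + 10×5 + 12×2 + 14×0 = 135

Omar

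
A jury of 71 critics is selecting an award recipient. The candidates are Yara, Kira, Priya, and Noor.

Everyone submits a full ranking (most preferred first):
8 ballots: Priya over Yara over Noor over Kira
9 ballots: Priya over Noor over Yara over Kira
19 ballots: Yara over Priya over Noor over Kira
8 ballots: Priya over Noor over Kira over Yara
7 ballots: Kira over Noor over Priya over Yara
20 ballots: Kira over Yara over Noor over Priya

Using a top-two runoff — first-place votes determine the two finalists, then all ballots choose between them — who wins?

Round 1 first-place votes: Yara 19, Kira 27, Priya 25, Noor 0. Kira and Priya advance.
Runoff: Kira is ranked above Priya on 27 ballots, Priya above Kira on 44.

Priya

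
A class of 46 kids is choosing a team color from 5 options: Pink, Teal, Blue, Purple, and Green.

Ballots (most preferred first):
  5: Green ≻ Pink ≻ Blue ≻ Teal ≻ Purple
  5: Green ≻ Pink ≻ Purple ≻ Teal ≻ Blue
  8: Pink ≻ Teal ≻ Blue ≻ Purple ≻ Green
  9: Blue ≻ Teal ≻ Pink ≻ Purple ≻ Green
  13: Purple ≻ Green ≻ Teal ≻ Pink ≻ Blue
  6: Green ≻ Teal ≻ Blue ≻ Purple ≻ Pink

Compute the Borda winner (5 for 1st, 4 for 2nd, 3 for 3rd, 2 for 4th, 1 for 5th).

Pink: 5×4 + 5×4 + 8×5 + 9×3 + 13×2 + 6×1 = 139
Teal: 5×2 + 5×2 + 8×4 + 9×4 + 13×3 + 6×4 = 151
Blue: 5×3 + 5×1 + 8×3 + 9×5 + 13×1 + 6×3 = 120
Purple: 5×1 + 5×3 + 8×2 + 9×2 + 13×5 + 6×2 = 131
Green: 5×5 + 5×5 + 8×1 + 9×1 + 13×4 + 6×5 = 149

Teal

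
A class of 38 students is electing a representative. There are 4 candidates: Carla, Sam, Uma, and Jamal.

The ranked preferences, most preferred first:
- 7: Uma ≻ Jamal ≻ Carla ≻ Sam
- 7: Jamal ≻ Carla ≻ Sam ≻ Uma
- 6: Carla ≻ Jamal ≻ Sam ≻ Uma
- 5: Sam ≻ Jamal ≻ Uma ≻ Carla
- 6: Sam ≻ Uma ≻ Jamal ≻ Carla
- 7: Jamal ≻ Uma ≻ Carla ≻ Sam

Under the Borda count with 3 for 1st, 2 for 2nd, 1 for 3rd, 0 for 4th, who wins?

Jamal

Carla: 7×1 + 7×2 + 6×3 + 5×0 + 6×0 + 7×1 = 46
Sam: 7×0 + 7×1 + 6×1 + 5×3 + 6×3 + 7×0 = 46
Uma: 7×3 + 7×0 + 6×0 + 5×1 + 6×2 + 7×2 = 52
Jamal: 7×2 + 7×3 + 6×2 + 5×2 + 6×1 + 7×3 = 84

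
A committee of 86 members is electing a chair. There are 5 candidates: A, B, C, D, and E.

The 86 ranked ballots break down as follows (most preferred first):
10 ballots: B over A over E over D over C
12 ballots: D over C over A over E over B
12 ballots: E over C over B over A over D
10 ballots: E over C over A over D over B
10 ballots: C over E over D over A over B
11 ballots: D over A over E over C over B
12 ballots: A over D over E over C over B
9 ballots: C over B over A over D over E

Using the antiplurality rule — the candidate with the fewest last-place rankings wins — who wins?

A

Last-place votes: A 0, B 55, C 10, D 12, E 9.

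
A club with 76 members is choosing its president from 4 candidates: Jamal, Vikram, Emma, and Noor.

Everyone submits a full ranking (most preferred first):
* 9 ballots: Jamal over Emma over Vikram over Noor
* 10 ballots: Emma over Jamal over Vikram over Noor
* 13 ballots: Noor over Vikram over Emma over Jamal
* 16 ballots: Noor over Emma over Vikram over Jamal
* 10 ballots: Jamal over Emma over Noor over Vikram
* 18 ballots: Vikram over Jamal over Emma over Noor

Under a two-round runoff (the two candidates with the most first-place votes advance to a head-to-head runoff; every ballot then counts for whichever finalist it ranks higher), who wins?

Jamal

Round 1 first-place votes: Jamal 19, Vikram 18, Emma 10, Noor 29. Noor and Jamal advance.
Runoff: Noor is ranked above Jamal on 29 ballots, Jamal above Noor on 47.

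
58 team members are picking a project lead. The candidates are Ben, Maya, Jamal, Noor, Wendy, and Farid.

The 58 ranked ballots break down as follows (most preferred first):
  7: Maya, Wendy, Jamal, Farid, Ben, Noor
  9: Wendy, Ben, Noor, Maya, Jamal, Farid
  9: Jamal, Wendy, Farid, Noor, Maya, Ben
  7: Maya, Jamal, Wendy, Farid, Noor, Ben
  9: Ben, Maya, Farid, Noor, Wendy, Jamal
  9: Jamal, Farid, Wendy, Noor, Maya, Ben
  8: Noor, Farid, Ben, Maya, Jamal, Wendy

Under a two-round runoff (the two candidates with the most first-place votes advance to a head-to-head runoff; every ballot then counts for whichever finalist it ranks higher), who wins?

Maya

Round 1 first-place votes: Ben 9, Maya 14, Jamal 18, Noor 8, Wendy 9, Farid 0. Jamal and Maya advance.
Runoff: Jamal is ranked above Maya on 18 ballots, Maya above Jamal on 40.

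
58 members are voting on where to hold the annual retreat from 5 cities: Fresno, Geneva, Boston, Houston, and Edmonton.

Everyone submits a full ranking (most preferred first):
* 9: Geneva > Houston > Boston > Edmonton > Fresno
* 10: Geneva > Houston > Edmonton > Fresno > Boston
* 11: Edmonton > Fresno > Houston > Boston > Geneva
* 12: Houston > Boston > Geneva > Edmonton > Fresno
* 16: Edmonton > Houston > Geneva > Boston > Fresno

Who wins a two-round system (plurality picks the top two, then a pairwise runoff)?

Round 1 first-place votes: Fresno 0, Geneva 19, Boston 0, Houston 12, Edmonton 27. Edmonton and Geneva advance.
Runoff: Edmonton is ranked above Geneva on 27 ballots, Geneva above Edmonton on 31.

Geneva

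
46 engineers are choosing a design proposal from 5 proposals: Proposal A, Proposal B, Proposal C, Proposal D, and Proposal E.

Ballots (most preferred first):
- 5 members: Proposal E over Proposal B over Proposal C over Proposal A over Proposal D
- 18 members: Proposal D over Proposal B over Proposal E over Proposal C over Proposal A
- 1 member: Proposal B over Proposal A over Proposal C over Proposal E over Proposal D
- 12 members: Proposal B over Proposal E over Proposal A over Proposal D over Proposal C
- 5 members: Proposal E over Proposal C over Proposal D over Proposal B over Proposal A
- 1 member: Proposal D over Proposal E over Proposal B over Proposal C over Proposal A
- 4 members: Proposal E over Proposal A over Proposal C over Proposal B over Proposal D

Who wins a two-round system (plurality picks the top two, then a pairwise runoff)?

Proposal E

Round 1 first-place votes: Proposal A 0, Proposal B 13, Proposal C 0, Proposal D 19, Proposal E 14. Proposal D and Proposal E advance.
Runoff: Proposal D is ranked above Proposal E on 19 ballots, Proposal E above Proposal D on 27.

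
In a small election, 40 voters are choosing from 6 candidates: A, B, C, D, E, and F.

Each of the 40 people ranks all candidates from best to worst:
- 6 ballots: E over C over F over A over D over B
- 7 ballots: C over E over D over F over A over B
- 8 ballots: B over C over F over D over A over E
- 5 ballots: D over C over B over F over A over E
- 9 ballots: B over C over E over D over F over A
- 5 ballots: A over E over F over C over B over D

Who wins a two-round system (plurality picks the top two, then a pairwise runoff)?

C

Round 1 first-place votes: A 5, B 17, C 7, D 5, E 6, F 0. B and C advance.
Runoff: B is ranked above C on 17 ballots, C above B on 23.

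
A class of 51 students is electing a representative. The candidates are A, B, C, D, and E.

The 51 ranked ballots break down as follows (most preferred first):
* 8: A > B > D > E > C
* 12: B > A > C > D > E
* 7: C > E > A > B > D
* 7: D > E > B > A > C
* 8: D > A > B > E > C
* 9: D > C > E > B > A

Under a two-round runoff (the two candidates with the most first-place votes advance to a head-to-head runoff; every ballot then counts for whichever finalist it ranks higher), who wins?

Round 1 first-place votes: A 8, B 12, C 7, D 24, E 0. D and B advance.
Runoff: D is ranked above B on 24 ballots, B above D on 27.

B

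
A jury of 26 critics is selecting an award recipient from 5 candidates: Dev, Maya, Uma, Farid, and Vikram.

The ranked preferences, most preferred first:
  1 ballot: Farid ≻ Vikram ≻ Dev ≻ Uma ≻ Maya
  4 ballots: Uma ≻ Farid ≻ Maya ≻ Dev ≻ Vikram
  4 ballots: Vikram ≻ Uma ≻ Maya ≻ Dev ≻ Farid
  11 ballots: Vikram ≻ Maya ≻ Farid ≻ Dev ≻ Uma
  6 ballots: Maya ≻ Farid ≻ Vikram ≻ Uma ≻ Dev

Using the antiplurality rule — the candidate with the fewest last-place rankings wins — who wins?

Last-place votes: Dev 6, Maya 1, Uma 11, Farid 4, Vikram 4.

Maya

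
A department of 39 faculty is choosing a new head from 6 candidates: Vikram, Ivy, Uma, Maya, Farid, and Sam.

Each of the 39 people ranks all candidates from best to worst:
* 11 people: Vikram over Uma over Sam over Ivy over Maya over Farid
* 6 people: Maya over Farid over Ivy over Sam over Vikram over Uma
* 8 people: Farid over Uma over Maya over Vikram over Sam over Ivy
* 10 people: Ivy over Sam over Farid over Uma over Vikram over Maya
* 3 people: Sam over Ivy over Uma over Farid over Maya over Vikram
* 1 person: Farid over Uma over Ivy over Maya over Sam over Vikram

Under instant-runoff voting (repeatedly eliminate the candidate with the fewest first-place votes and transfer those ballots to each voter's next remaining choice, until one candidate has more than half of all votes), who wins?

Ivy

Round 1: Vikram 11, Ivy 10, Uma 0, Maya 6, Farid 9, Sam 3. Uma eliminated.
Round 2: Vikram 11, Ivy 10, Maya 6, Farid 9, Sam 3. Sam eliminated.
Round 3: Vikram 11, Ivy 13, Maya 6, Farid 9. Maya eliminated.
Round 4: Vikram 11, Ivy 13, Farid 15. Vikram eliminated.
Round 5: Ivy 24, Farid 15. Ivy has a majority (≥20).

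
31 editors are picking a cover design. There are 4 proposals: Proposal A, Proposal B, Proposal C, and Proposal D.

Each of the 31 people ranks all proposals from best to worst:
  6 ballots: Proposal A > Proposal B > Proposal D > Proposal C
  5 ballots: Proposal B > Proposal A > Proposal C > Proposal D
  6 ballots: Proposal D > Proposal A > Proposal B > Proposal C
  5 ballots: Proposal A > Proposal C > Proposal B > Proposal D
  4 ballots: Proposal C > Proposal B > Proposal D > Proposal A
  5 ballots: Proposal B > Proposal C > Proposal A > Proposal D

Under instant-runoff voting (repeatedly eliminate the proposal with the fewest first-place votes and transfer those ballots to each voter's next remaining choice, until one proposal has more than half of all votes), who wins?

Proposal A

Round 1: Proposal A 11, Proposal B 10, Proposal C 4, Proposal D 6. Proposal C eliminated.
Round 2: Proposal A 11, Proposal B 14, Proposal D 6. Proposal D eliminated.
Round 3: Proposal A 17, Proposal B 14. Proposal A has a majority (≥16).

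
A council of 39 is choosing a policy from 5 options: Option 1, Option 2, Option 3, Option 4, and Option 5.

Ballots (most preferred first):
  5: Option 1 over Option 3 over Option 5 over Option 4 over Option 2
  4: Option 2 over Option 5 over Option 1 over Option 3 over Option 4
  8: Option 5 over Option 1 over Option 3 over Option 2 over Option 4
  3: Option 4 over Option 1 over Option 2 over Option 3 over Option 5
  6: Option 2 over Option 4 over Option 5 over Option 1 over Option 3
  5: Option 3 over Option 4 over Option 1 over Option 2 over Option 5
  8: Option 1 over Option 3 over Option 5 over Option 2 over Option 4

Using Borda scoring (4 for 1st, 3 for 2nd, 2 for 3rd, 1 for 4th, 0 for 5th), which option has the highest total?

Option 1: 5×4 + 4×2 + 8×3 + 3×3 + 6×1 + 5×2 + 8×4 = 109
Option 2: 5×0 + 4×4 + 8×1 + 3×2 + 6×4 + 5×1 + 8×1 = 67
Option 3: 5×3 + 4×1 + 8×2 + 3×1 + 6×0 + 5×4 + 8×3 = 82
Option 4: 5×1 + 4×0 + 8×0 + 3×4 + 6×3 + 5×3 + 8×0 = 50
Option 5: 5×2 + 4×3 + 8×4 + 3×0 + 6×2 + 5×0 + 8×2 = 82

Option 1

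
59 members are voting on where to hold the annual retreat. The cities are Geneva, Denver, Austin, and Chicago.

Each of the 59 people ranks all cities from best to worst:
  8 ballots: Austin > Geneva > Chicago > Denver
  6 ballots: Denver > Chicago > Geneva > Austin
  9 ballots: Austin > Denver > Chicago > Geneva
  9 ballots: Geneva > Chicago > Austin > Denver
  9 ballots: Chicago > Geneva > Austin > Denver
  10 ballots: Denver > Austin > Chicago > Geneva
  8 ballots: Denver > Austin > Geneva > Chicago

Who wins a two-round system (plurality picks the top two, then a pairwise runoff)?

Round 1 first-place votes: Geneva 9, Denver 24, Austin 17, Chicago 9. Denver and Austin advance.
Runoff: Denver is ranked above Austin on 24 ballots, Austin above Denver on 35.

Austin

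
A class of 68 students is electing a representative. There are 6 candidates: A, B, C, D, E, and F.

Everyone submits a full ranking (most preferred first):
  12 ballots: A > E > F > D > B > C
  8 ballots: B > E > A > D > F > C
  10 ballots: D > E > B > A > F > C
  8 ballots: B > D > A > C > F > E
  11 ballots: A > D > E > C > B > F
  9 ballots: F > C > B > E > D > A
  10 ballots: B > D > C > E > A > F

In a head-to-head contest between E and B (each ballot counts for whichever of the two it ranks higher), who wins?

B

E is ranked above B on 33 ballots; B above E on 35.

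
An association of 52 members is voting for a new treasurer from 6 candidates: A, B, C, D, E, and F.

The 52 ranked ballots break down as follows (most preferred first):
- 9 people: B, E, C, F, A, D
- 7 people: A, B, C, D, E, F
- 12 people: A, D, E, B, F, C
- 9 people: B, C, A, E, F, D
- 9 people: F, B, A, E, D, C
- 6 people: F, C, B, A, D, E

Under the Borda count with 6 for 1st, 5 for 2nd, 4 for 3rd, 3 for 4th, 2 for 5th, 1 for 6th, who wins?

A: 9×2 + 7×6 + 12×6 + 9×4 + 9×4 + 6×3 = 222
B: 9×6 + 7×5 + 12×3 + 9×6 + 9×5 + 6×4 = 248
C: 9×4 + 7×4 + 12×1 + 9×5 + 9×1 + 6×5 = 160
D: 9×1 + 7×3 + 12×5 + 9×1 + 9×2 + 6×2 = 129
E: 9×5 + 7×2 + 12×4 + 9×3 + 9×3 + 6×1 = 167
F: 9×3 + 7×1 + 12×2 + 9×2 + 9×6 + 6×6 = 166

B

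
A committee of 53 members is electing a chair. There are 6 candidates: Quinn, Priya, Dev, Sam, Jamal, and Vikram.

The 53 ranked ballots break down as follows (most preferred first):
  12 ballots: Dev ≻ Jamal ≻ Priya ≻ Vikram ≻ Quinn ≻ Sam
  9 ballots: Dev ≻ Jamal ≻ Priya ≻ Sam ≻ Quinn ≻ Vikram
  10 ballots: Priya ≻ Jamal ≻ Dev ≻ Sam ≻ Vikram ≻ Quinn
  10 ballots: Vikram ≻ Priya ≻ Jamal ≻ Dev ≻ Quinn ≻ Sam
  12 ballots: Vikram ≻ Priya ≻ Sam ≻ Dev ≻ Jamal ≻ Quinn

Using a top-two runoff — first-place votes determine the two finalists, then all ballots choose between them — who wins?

Round 1 first-place votes: Quinn 0, Priya 10, Dev 21, Sam 0, Jamal 0, Vikram 22. Vikram and Dev advance.
Runoff: Vikram is ranked above Dev on 22 ballots, Dev above Vikram on 31.

Dev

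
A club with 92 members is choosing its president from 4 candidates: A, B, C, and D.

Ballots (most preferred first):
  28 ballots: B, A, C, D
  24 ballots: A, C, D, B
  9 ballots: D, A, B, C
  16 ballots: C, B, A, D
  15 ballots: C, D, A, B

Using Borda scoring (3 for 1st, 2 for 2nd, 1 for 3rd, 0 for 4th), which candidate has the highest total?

A: 28×2 + 24×3 + 9×2 + 16×1 + 15×1 = 177
B: 28×3 + 24×0 + 9×1 + 16×2 + 15×0 = 125
C: 28×1 + 24×2 + 9×0 + 16×3 + 15×3 = 169
D: 28×0 + 24×1 + 9×3 + 16×0 + 15×2 = 81

A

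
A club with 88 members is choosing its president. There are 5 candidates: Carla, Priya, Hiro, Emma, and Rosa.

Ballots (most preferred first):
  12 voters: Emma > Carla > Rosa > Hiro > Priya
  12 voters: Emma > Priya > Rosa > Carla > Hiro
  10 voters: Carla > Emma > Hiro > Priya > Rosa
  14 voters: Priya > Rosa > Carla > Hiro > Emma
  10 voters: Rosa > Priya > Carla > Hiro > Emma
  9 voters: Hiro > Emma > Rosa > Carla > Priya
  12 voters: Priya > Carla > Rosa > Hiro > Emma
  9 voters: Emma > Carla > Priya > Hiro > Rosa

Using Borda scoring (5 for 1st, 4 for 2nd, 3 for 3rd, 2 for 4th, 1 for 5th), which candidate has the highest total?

Carla

Carla: 12×4 + 12×2 + 10×5 + 14×3 + 10×3 + 9×2 + 12×4 + 9×4 = 296
Priya: 12×1 + 12×4 + 10×2 + 14×5 + 10×4 + 9×1 + 12×5 + 9×3 = 286
Hiro: 12×2 + 12×1 + 10×3 + 14×2 + 10×2 + 9×5 + 12×2 + 9×2 = 201
Emma: 12×5 + 12×5 + 10×4 + 14×1 + 10×1 + 9×4 + 12×1 + 9×5 = 277
Rosa: 12×3 + 12×3 + 10×1 + 14×4 + 10×5 + 9×3 + 12×3 + 9×1 = 260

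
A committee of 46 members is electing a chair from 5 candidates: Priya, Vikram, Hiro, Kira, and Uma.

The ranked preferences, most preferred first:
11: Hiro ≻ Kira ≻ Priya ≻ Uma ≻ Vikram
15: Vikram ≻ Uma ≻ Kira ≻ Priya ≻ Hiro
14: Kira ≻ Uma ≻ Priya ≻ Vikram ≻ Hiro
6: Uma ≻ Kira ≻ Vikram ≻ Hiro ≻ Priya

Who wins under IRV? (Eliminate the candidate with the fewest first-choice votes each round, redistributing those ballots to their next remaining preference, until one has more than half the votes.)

Kira

Round 1: Priya 0, Vikram 15, Hiro 11, Kira 14, Uma 6. Priya eliminated.
Round 2: Vikram 15, Hiro 11, Kira 14, Uma 6. Uma eliminated.
Round 3: Vikram 15, Hiro 11, Kira 20. Hiro eliminated.
Round 4: Vikram 15, Kira 31. Kira has a majority (≥24).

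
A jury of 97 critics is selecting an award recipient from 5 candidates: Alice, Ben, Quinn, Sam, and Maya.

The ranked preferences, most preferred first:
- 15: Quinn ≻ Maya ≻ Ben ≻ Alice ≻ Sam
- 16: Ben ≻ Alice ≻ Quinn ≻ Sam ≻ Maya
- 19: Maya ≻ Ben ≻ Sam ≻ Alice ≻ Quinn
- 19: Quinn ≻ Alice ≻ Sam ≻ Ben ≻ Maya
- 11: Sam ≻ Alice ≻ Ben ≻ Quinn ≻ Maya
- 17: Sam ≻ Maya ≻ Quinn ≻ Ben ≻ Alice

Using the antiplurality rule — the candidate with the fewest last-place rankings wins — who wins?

Ben

Last-place votes: Alice 17, Ben 0, Quinn 19, Sam 15, Maya 46.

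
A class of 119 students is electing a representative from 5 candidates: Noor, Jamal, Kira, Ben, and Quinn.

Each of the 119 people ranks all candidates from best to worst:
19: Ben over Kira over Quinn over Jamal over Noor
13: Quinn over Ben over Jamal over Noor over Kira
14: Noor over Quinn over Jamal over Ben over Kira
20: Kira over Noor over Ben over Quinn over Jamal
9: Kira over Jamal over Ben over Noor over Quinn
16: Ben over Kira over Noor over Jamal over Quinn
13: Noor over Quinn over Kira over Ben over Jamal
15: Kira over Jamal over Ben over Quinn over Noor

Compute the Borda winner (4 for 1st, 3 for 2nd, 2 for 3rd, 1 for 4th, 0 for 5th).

Kira

Noor: 19×0 + 13×1 + 14×4 + 20×3 + 9×1 + 16×2 + 13×4 + 15×0 = 222
Jamal: 19×1 + 13×2 + 14×2 + 20×0 + 9×3 + 16×1 + 13×0 + 15×3 = 161
Kira: 19×3 + 13×0 + 14×0 + 20×4 + 9×4 + 16×3 + 13×2 + 15×4 = 307
Ben: 19×4 + 13×3 + 14×1 + 20×2 + 9×2 + 16×4 + 13×1 + 15×2 = 294
Quinn: 19×2 + 13×4 + 14×3 + 20×1 + 9×0 + 16×0 + 13×3 + 15×1 = 206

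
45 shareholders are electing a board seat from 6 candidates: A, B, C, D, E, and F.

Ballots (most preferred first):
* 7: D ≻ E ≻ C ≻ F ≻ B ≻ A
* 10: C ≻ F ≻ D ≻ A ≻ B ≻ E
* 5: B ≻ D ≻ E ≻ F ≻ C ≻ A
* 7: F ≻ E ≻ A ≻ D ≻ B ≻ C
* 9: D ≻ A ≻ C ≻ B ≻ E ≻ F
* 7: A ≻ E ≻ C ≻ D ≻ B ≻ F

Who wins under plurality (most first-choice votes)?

D

First-place votes: A 7, B 5, C 10, D 16, E 0, F 7.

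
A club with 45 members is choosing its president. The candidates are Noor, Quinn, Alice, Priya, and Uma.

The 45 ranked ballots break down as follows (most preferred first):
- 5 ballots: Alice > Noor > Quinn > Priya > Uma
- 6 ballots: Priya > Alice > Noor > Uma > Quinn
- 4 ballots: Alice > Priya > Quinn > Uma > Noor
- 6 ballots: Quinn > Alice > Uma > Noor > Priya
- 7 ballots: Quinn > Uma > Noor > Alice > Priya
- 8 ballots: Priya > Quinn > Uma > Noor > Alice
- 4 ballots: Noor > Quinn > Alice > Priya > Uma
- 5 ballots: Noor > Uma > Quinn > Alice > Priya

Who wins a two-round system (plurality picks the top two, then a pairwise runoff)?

Quinn

Round 1 first-place votes: Noor 9, Quinn 13, Alice 9, Priya 14, Uma 0. Priya and Quinn advance.
Runoff: Priya is ranked above Quinn on 18 ballots, Quinn above Priya on 27.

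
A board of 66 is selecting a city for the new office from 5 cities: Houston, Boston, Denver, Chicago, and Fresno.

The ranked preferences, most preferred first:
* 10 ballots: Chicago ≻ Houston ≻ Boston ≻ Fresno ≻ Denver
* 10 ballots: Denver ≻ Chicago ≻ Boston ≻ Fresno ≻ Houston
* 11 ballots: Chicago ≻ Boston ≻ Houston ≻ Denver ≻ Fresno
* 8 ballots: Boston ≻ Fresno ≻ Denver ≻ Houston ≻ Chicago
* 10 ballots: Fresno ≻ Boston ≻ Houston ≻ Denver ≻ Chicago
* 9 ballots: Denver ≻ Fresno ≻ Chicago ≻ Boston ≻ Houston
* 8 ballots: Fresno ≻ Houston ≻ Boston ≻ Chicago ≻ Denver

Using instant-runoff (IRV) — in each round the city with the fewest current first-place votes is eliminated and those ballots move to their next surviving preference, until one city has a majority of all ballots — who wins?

Fresno

Round 1: Houston 0, Boston 8, Denver 19, Chicago 21, Fresno 18. Houston eliminated.
Round 2: Boston 8, Denver 19, Chicago 21, Fresno 18. Boston eliminated.
Round 3: Denver 19, Chicago 21, Fresno 26. Denver eliminated.
Round 4: Chicago 31, Fresno 35. Fresno has a majority (≥34).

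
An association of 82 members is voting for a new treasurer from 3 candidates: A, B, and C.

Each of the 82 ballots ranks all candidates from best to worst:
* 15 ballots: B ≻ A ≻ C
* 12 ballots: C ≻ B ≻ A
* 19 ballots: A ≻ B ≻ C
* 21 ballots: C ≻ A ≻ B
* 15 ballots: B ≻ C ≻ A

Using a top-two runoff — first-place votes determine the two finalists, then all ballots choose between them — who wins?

Round 1 first-place votes: A 19, B 30, C 33. C and B advance.
Runoff: C is ranked above B on 33 ballots, B above C on 49.

B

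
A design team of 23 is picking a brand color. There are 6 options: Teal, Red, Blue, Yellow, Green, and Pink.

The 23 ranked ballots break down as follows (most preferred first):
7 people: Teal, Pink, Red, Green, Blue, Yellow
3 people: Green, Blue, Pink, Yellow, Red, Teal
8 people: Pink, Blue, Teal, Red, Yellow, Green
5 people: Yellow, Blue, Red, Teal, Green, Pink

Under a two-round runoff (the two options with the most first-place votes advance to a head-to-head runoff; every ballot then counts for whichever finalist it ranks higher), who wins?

Teal

Round 1 first-place votes: Teal 7, Red 0, Blue 0, Yellow 5, Green 3, Pink 8. Pink and Teal advance.
Runoff: Pink is ranked above Teal on 11 ballots, Teal above Pink on 12.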